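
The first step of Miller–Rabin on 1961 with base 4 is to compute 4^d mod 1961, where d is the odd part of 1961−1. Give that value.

1961 − 1 = 1960 = 2^3 · 245, so d = 245.
4^1 ≡ 4 (mod 1961)
4^2 ≡ 4^2 = 16 ≡ 16 (mod 1961)
4^4 ≡ 16^2 = 256 ≡ 256 (mod 1961)
4^8 ≡ 256^2 = 65536 ≡ 823 (mod 1961)
4^16 ≡ 823^2 = 677329 ≡ 784 (mod 1961)
4^32 ≡ 784^2 = 614656 ≡ 863 (mod 1961)
4^64 ≡ 863^2 = 744769 ≡ 1550 (mod 1961)
4^128 ≡ 1550^2 = 2402500 ≡ 275 (mod 1961)
245 = 128 + 64 + 32 + 16 + 4 + 1 in binary powers of 2.
So 4^245 ≡ 275 · 1550 · 863 · 784 · 256 · 4 ≡ 1686 (mod 1961).
Squaring chain: 1686 → 1107 → 1785; never reaches −1, so base 4 is a Miller–Rabin witness that 1961 is composite.

1686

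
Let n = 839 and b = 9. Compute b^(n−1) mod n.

9^1 ≡ 9 (mod 839)
9^2 ≡ 9^2 = 81 ≡ 81 (mod 839)
9^4 ≡ 81^2 = 6561 ≡ 688 (mod 839)
9^8 ≡ 688^2 = 473344 ≡ 148 (mod 839)
9^16 ≡ 148^2 = 21904 ≡ 90 (mod 839)
9^32 ≡ 90^2 = 8100 ≡ 549 (mod 839)
9^64 ≡ 549^2 = 301401 ≡ 200 (mod 839)
9^128 ≡ 200^2 = 40000 ≡ 567 (mod 839)
9^256 ≡ 567^2 = 321489 ≡ 152 (mod 839)
9^512 ≡ 152^2 = 23104 ≡ 451 (mod 839)
838 = 512 + 256 + 64 + 4 + 2 in binary powers of 2.
So 9^838 ≡ 451 · 152 · 200 · 688 · 81 ≡ 1 (mod 839).
Since the result is 1, base 9 gives no evidence that 839 is composite.

1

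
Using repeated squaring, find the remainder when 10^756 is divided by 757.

1

10^1 ≡ 10 (mod 757)
10^2 ≡ 10^2 = 100 ≡ 100 (mod 757)
10^4 ≡ 100^2 = 10000 ≡ 159 (mod 757)
10^8 ≡ 159^2 = 25281 ≡ 300 (mod 757)
10^16 ≡ 300^2 = 90000 ≡ 674 (mod 757)
10^32 ≡ 674^2 = 454276 ≡ 76 (mod 757)
10^64 ≡ 76^2 = 5776 ≡ 477 (mod 757)
10^128 ≡ 477^2 = 227529 ≡ 429 (mod 757)
10^256 ≡ 429^2 = 184041 ≡ 90 (mod 757)
10^512 ≡ 90^2 = 8100 ≡ 530 (mod 757)
756 = 512 + 128 + 64 + 32 + 16 + 4 in binary powers of 2.
So 10^756 ≡ 530 · 429 · 477 · 76 · 674 · 159 ≡ 1 (mod 757).
Since the result is 1, base 10 gives no evidence that 757 is composite.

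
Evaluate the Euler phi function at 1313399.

Factor: 1313399 = 59 · 113 · 197.
φ(1313399) = (59−1) · (113−1) · (197−1) = 58 · 112 · 196 = 1273216.

1273216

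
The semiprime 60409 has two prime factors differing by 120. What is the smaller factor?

193

Since p = q + 120, we have 60409 = q(q + 120), so q² + 120q − 60409 = 0.
Discriminant: 120² + 4·60409 = 14400 + 241636 = 256036; √256036 = 506.
q = (−120 + 506)/2 = 193, and p = q + 120 = 313.
Check: 193 · 313 = 60409.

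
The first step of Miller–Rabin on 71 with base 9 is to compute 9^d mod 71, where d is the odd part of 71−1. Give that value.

71 − 1 = 70 = 2^1 · 35, so d = 35.
9^1 ≡ 9 (mod 71)
9^2 ≡ 9^2 = 81 ≡ 10 (mod 71)
9^4 ≡ 10^2 = 100 ≡ 29 (mod 71)
9^8 ≡ 29^2 = 841 ≡ 60 (mod 71)
9^16 ≡ 60^2 = 3600 ≡ 50 (mod 71)
9^32 ≡ 50^2 = 2500 ≡ 15 (mod 71)
35 = 32 + 2 + 1 in binary powers of 2.
So 9^35 ≡ 15 · 10 · 9 ≡ 1 (mod 71).
Since 9^d ≡ 1 (mod 71), base 9 does not prove 71 composite.

1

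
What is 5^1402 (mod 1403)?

5^1 ≡ 5 (mod 1403)
5^2 ≡ 5^2 = 25 ≡ 25 (mod 1403)
5^4 ≡ 25^2 = 625 ≡ 625 (mod 1403)
5^8 ≡ 625^2 = 390625 ≡ 591 (mod 1403)
5^16 ≡ 591^2 = 349281 ≡ 1337 (mod 1403)
5^32 ≡ 1337^2 = 1787569 ≡ 147 (mod 1403)
5^64 ≡ 147^2 = 21609 ≡ 564 (mod 1403)
5^128 ≡ 564^2 = 318096 ≡ 1018 (mod 1403)
5^256 ≡ 1018^2 = 1036324 ≡ 910 (mod 1403)
5^512 ≡ 910^2 = 828100 ≡ 330 (mod 1403)
5^1024 ≡ 330^2 = 108900 ≡ 869 (mod 1403)
1402 = 1024 + 256 + 64 + 32 + 16 + 8 + 2 in binary powers of 2.
So 5^1402 ≡ 869 · 910 · 564 · 147 · 1337 · 591 · 25 ≡ 992 (mod 1403).
Since 992 ≠ 1, base 5 is a Fermat witness: 1403 is composite.

992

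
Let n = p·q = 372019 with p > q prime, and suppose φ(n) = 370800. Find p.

φ(n) = (p−1)(q−1) = n − (p+q) + 1, so p + q = 372019 − 370800 + 1 = 1220.
p and q are the roots of t² − 1220t + 372019 = 0.
Discriminant: 1220² − 4·372019 = 1488400 − 1488076 = 324; √324 = 18.
q = (1220 − 18)/2 = 601, p = (1220 + 18)/2 = 619.
Check: 601 · 619 = 372019.

619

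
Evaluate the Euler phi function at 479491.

460512

Factor: 479491 = 53 · 83 · 109.
φ(479491) = (53−1) · (83−1) · (109−1) = 52 · 82 · 108 = 460512.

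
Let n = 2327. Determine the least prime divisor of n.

13

2327 is odd.
Digit sum 14, not divisible by 3.
Ends in 7: not divisible by 5.
7: 2327 = 7·332 + 3
11: 2327 = 11·211 + 6
13: 2327 = 13·179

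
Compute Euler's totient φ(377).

Factor: 377 = 13 · 29.
φ(377) = (13−1) · (29−1) = 12 · 28 = 336.

336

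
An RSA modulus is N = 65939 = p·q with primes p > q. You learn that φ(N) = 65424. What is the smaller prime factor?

φ(n) = (p−1)(q−1) = n − (p+q) + 1, so p + q = 65939 − 65424 + 1 = 516.
p and q are the roots of t² − 516t + 65939 = 0.
Discriminant: 516² − 4·65939 = 266256 − 263756 = 2500; √2500 = 50.
q = (516 − 50)/2 = 233, p = (516 + 50)/2 = 283.
Check: 233 · 283 = 65939.

233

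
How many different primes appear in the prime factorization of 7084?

7084 = 2^2 · 1771
1771 = 7 · 253
253 = 11 · 23
7084 = 2^2 · 7 · 11 · 23, which has 4 distinct prime factors.

4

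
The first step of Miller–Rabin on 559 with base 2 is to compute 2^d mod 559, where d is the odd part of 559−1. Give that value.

151

559 − 1 = 558 = 2^1 · 279, so d = 279.
2^1 ≡ 2 (mod 559)
2^2 ≡ 2^2 = 4 ≡ 4 (mod 559)
2^4 ≡ 4^2 = 16 ≡ 16 (mod 559)
2^8 ≡ 16^2 = 256 ≡ 256 (mod 559)
2^16 ≡ 256^2 = 65536 ≡ 133 (mod 559)
2^32 ≡ 133^2 = 17689 ≡ 360 (mod 559)
2^64 ≡ 360^2 = 129600 ≡ 471 (mod 559)
2^128 ≡ 471^2 = 221841 ≡ 477 (mod 559)
2^256 ≡ 477^2 = 227529 ≡ 16 (mod 559)
279 = 256 + 16 + 4 + 2 + 1 in binary powers of 2.
So 2^279 ≡ 16 · 133 · 16 · 4 · 2 ≡ 151 (mod 559).
Squaring chain: 151; never reaches −1, so base 2 is a Miller–Rabin witness that 559 is composite.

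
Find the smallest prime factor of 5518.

5518 is even: 2 divides it.

2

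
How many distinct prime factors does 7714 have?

4

7714 = 2 · 3857
3857 = 7 · 551
551 = 19 · 29
7714 = 2 · 7 · 19 · 29, which has 4 distinct prime factors.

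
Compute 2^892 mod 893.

2^1 ≡ 2 (mod 893)
2^2 ≡ 2^2 = 4 ≡ 4 (mod 893)
2^4 ≡ 4^2 = 16 ≡ 16 (mod 893)
2^8 ≡ 16^2 = 256 ≡ 256 (mod 893)
2^16 ≡ 256^2 = 65536 ≡ 347 (mod 893)
2^32 ≡ 347^2 = 120409 ≡ 747 (mod 893)
2^64 ≡ 747^2 = 558009 ≡ 777 (mod 893)
2^128 ≡ 777^2 = 603729 ≡ 61 (mod 893)
2^256 ≡ 61^2 = 3721 ≡ 149 (mod 893)
2^512 ≡ 149^2 = 22201 ≡ 769 (mod 893)
892 = 512 + 256 + 64 + 32 + 16 + 8 + 4 in binary powers of 2.
So 2^892 ≡ 769 · 149 · 777 · 747 · 347 · 256 · 16 ≡ 777 (mod 893).
Since 777 ≠ 1, base 2 is a Fermat witness: 893 is composite.

777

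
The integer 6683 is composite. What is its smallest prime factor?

41

6683 is odd.
Digit sum 23, not divisible by 3.
Ends in 3: not divisible by 5.
7: 6683 = 7·954 + 5
11: 6683 = 11·607 + 6
13: 6683 = 13·514 + 1
17: 6683 = 17·393 + 2
19: 6683 = 19·351 + 14
23: 6683 = 23·290 + 13
29: 6683 = 29·230 + 13
31: 6683 = 31·215 + 18
37: 6683 = 37·180 + 23
41: 6683 = 41·163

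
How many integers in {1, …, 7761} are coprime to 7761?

4752

Factor: 7761 = 3 · 13 · 199.
φ(7761) = (3−1) · (13−1) · (199−1) = 2 · 12 · 198 = 4752.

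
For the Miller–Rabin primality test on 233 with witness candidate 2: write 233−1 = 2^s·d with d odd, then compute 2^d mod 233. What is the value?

233 − 1 = 232 = 2^3 · 29, so d = 29.
2^1 ≡ 2 (mod 233)
2^2 ≡ 2^2 = 4 ≡ 4 (mod 233)
2^4 ≡ 4^2 = 16 ≡ 16 (mod 233)
2^8 ≡ 16^2 = 256 ≡ 23 (mod 233)
2^16 ≡ 23^2 = 529 ≡ 63 (mod 233)
29 = 16 + 8 + 4 + 1 in binary powers of 2.
So 2^29 ≡ 63 · 23 · 16 · 2 ≡ 1 (mod 233).
Since 2^d ≡ 1 (mod 233), base 2 does not prove 233 composite.

1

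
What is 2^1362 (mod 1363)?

361

2^1 ≡ 2 (mod 1363)
2^2 ≡ 2^2 = 4 ≡ 4 (mod 1363)
2^4 ≡ 4^2 = 16 ≡ 16 (mod 1363)
2^8 ≡ 16^2 = 256 ≡ 256 (mod 1363)
2^16 ≡ 256^2 = 65536 ≡ 112 (mod 1363)
2^32 ≡ 112^2 = 12544 ≡ 277 (mod 1363)
2^64 ≡ 277^2 = 76729 ≡ 401 (mod 1363)
2^128 ≡ 401^2 = 160801 ≡ 1330 (mod 1363)
2^256 ≡ 1330^2 = 1768900 ≡ 1089 (mod 1363)
2^512 ≡ 1089^2 = 1185921 ≡ 111 (mod 1363)
2^1024 ≡ 111^2 = 12321 ≡ 54 (mod 1363)
1362 = 1024 + 256 + 64 + 16 + 2 in binary powers of 2.
So 2^1362 ≡ 54 · 1089 · 401 · 112 · 4 ≡ 361 (mod 1363).
Since 361 ≠ 1, base 2 is a Fermat witness: 1363 is composite.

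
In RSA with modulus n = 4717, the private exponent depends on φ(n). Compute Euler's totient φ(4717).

Factor: 4717 = 53 · 89.
φ(4717) = (53−1) · (89−1) = 52 · 88 = 4576.

4576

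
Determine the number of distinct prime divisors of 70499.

70499 = 11 · 6409
6409 = 13 · 493
493 = 17 · 29
70499 = 11 · 13 · 17 · 29, which has 4 distinct prime factors.

4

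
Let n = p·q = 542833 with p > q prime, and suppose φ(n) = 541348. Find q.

φ(n) = (p−1)(q−1) = n − (p+q) + 1, so p + q = 542833 − 541348 + 1 = 1486.
p and q are the roots of t² − 1486t + 542833 = 0.
Discriminant: 1486² − 4·542833 = 2208196 − 2171332 = 36864; √36864 = 192.
q = (1486 − 192)/2 = 647, p = (1486 + 192)/2 = 839.
Check: 647 · 839 = 542833.

647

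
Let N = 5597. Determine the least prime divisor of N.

29

5597 is odd.
Digit sum 26, not divisible by 3.
Ends in 7: not divisible by 5.
7: 5597 = 7·799 + 4
11: 5597 = 11·508 + 9
13: 5597 = 13·430 + 7
17: 5597 = 17·329 + 4
19: 5597 = 19·294 + 11
23: 5597 = 23·243 + 8
29: 5597 = 29·193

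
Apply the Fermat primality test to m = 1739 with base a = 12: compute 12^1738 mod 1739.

382

12^1 ≡ 12 (mod 1739)
12^2 ≡ 12^2 = 144 ≡ 144 (mod 1739)
12^4 ≡ 144^2 = 20736 ≡ 1607 (mod 1739)
12^8 ≡ 1607^2 = 2582449 ≡ 34 (mod 1739)
12^16 ≡ 34^2 = 1156 ≡ 1156 (mod 1739)
12^32 ≡ 1156^2 = 1336336 ≡ 784 (mod 1739)
12^64 ≡ 784^2 = 614656 ≡ 789 (mod 1739)
12^128 ≡ 789^2 = 622521 ≡ 1698 (mod 1739)
12^256 ≡ 1698^2 = 2883204 ≡ 1681 (mod 1739)
12^512 ≡ 1681^2 = 2825761 ≡ 1625 (mod 1739)
12^1024 ≡ 1625^2 = 2640625 ≡ 823 (mod 1739)
1738 = 1024 + 512 + 128 + 64 + 8 + 2 in binary powers of 2.
So 12^1738 ≡ 823 · 1625 · 1698 · 789 · 34 · 144 ≡ 382 (mod 1739).
Since 382 ≠ 1, base 12 is a Fermat witness: 1739 is composite.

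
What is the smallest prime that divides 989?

23

989 is odd.
Digit sum 26, not divisible by 3.
Ends in 9: not divisible by 5.
7: 989 = 7·141 + 2
11: 989 = 11·89 + 10
13: 989 = 13·76 + 1
17: 989 = 17·58 + 3
19: 989 = 19·52 + 1
23: 989 = 23·43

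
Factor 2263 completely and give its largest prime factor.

2263 = 31 · 73
73 is prime.
So 2263 = 31 · 73; the largest prime factor is 73.

73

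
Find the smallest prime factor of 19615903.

19615903 is odd.
Digit sum 34, not divisible by 3.
Ends in 3: not divisible by 5.
7: 19615903 = 7·2802271 + 6
11: 19615903 = 11·1783263 + 10
13: 19615903 = 13·1508915 + 8
17: 19615903 = 17·1153876 + 11
19: 19615903 = 19·1032415 + 18
23: 19615903 = 23·852865 + 8
29: 19615903 = 29·676410 + 13
31: 19615903 = 31·632771 + 2
37: 19615903 = 37·530159 + 20
41: 19615903 = 41·478436 + 27
43: 19615903 = 43·456183 + 34
47: 19615903 = 47·417359 + 30
53: 19615903 = 53·370111 + 20
59: 19615903 = 59·332472 + 55
61: 19615903 = 61·321572 + 11
67: 19615903 = 67·292774 + 45
71: 19615903 = 71·276280 + 23
73: 19615903 = 73·268711

73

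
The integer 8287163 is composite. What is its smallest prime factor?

8287163 is odd.
Digit sum 35, not divisible by 3.
Ends in 3: not divisible by 5.
7: 8287163 = 7·1183880 + 3
11: 8287163 = 11·753378 + 5
13: 8287163 = 13·637474 + 1
17: 8287163 = 17·487480 + 3
19: 8287163 = 19·436166 + 9
23: 8287163 = 23·360311 + 10
29: 8287163 = 29·285764 + 7
31: 8287163 = 31·267327 + 26
37: 8287163 = 37·223977 + 14
41: 8287163 = 41·202125 + 38
43: 8287163 = 43·192724 + 31
47: 8287163 = 47·176322 + 29
53: 8287163 = 53·156361 + 30
59: 8287163 = 59·140460 + 23
61: 8287163 = 61·135855 + 8
67: 8287163 = 67·123689

67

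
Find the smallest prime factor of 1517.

37

1517 is odd.
Digit sum 14, not divisible by 3.
Ends in 7: not divisible by 5.
7: 1517 = 7·216 + 5
11: 1517 = 11·137 + 10
13: 1517 = 13·116 + 9
17: 1517 = 17·89 + 4
19: 1517 = 19·79 + 16
23: 1517 = 23·65 + 22
29: 1517 = 29·52 + 9
31: 1517 = 31·48 + 29
37: 1517 = 37·41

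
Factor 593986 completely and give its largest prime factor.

89

593986 = 2 · 296993
296993 = 47 · 6319
6319 = 71 · 89
89 is prime.
So 593986 = 2 · 47 · 71 · 89; the largest prime factor is 89.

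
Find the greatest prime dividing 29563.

29563 = 17 · 1739
1739 = 37 · 47
47 is prime.
So 29563 = 17 · 37 · 47; the largest prime factor is 47.

47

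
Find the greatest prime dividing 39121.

71

39121 = 19 · 2059
2059 = 29 · 71
71 is prime.
So 39121 = 19 · 29 · 71; the largest prime factor is 71.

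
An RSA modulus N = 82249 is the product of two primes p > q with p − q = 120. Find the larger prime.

353

Since p = q + 120, we have 82249 = q(q + 120), so q² + 120q − 82249 = 0.
Discriminant: 120² + 4·82249 = 14400 + 328996 = 343396; √343396 = 586.
q = (−120 + 586)/2 = 233, and p = q + 120 = 353.
Check: 233 · 353 = 82249.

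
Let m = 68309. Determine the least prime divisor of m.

83

68309 is odd.
Digit sum 26, not divisible by 3.
Ends in 9: not divisible by 5.
7: 68309 = 7·9758 + 3
11: 68309 = 11·6209 + 10
13: 68309 = 13·5254 + 7
17: 68309 = 17·4018 + 3
19: 68309 = 19·3595 + 4
23: 68309 = 23·2969 + 22
29: 68309 = 29·2355 + 14
31: 68309 = 31·2203 + 16
37: 68309 = 37·1846 + 7
41: 68309 = 41·1666 + 3
43: 68309 = 43·1588 + 25
47: 68309 = 47·1453 + 18
53: 68309 = 53·1288 + 45
59: 68309 = 59·1157 + 46
61: 68309 = 61·1119 + 50
67: 68309 = 67·1019 + 36
71: 68309 = 71·962 + 7
73: 68309 = 73·935 + 54
79: 68309 = 79·864 + 53
83: 68309 = 83·823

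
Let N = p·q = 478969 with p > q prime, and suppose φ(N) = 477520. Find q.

509

φ(n) = (p−1)(q−1) = n − (p+q) + 1, so p + q = 478969 − 477520 + 1 = 1450.
p and q are the roots of t² − 1450t + 478969 = 0.
Discriminant: 1450² − 4·478969 = 2102500 − 1915876 = 186624; √186624 = 432.
q = (1450 − 432)/2 = 509, p = (1450 + 432)/2 = 941.
Check: 509 · 941 = 478969.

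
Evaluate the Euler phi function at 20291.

19992

Factor: 20291 = 103 · 197.
φ(20291) = (103−1) · (197−1) = 102 · 196 = 19992.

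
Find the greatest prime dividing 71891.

71891 = 29 · 2479
2479 = 37 · 67
67 is prime.
So 71891 = 29 · 37 · 67; the largest prime factor is 67.

67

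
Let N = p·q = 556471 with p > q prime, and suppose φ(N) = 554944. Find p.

φ(n) = (p−1)(q−1) = n − (p+q) + 1, so p + q = 556471 − 554944 + 1 = 1528.
p and q are the roots of t² − 1528t + 556471 = 0.
Discriminant: 1528² − 4·556471 = 2334784 − 2225884 = 108900; √108900 = 330.
q = (1528 − 330)/2 = 599, p = (1528 + 330)/2 = 929.
Check: 599 · 929 = 556471.

929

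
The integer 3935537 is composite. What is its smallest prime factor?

61

3935537 is odd.
Digit sum 35, not divisible by 3.
Ends in 7: not divisible by 5.
7: 3935537 = 7·562219 + 4
11: 3935537 = 11·357776 + 1
13: 3935537 = 13·302733 + 8
17: 3935537 = 17·231502 + 3
19: 3935537 = 19·207133 + 10
23: 3935537 = 23·171110 + 7
29: 3935537 = 29·135708 + 5
31: 3935537 = 31·126952 + 25
37: 3935537 = 37·106365 + 32
41: 3935537 = 41·95988 + 29
43: 3935537 = 43·91524 + 5
47: 3935537 = 47·83734 + 39
53: 3935537 = 53·74255 + 22
59: 3935537 = 59·66704 + 1
61: 3935537 = 61·64517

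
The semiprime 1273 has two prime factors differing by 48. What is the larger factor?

67

Since p = q + 48, we have 1273 = q(q + 48), so q² + 48q − 1273 = 0.
Discriminant: 48² + 4·1273 = 2304 + 5092 = 7396; √7396 = 86.
q = (−48 + 86)/2 = 19, and p = q + 48 = 67.
Check: 19 · 67 = 1273.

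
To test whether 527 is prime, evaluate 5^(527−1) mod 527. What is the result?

5^1 ≡ 5 (mod 527)
5^2 ≡ 5^2 = 25 ≡ 25 (mod 527)
5^4 ≡ 25^2 = 625 ≡ 98 (mod 527)
5^8 ≡ 98^2 = 9604 ≡ 118 (mod 527)
5^16 ≡ 118^2 = 13924 ≡ 222 (mod 527)
5^32 ≡ 222^2 = 49284 ≡ 273 (mod 527)
5^64 ≡ 273^2 = 74529 ≡ 222 (mod 527)
5^128 ≡ 222^2 = 49284 ≡ 273 (mod 527)
5^256 ≡ 273^2 = 74529 ≡ 222 (mod 527)
5^512 ≡ 222^2 = 49284 ≡ 273 (mod 527)
526 = 512 + 8 + 4 + 2 in binary powers of 2.
So 5^526 ≡ 273 · 118 · 98 · 25 ≡ 253 (mod 527).
Since 253 ≠ 1, base 5 is a Fermat witness: 527 is composite.

253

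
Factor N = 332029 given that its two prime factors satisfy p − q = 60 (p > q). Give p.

607

Since p = q + 60, we have 332029 = q(q + 60), so q² + 60q − 332029 = 0.
Discriminant: 60² + 4·332029 = 3600 + 1328116 = 1331716; √1331716 = 1154.
q = (−60 + 1154)/2 = 547, and p = q + 60 = 607.
Check: 547 · 607 = 332029.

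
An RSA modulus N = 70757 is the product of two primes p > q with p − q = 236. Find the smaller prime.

Since p = q + 236, we have 70757 = q(q + 236), so q² + 236q − 70757 = 0.
Discriminant: 236² + 4·70757 = 55696 + 283028 = 338724; √338724 = 582.
q = (−236 + 582)/2 = 173, and p = q + 236 = 409.
Check: 173 · 409 = 70757.

173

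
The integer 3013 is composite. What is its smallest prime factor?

23

3013 is odd.
Digit sum 7, not divisible by 3.
Ends in 3: not divisible by 5.
7: 3013 = 7·430 + 3
11: 3013 = 11·273 + 10
13: 3013 = 13·231 + 10
17: 3013 = 17·177 + 4
19: 3013 = 19·158 + 11
23: 3013 = 23·131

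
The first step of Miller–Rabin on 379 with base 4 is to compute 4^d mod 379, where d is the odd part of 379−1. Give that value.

1

379 − 1 = 378 = 2^1 · 189, so d = 189.
4^1 ≡ 4 (mod 379)
4^2 ≡ 4^2 = 16 ≡ 16 (mod 379)
4^4 ≡ 16^2 = 256 ≡ 256 (mod 379)
4^8 ≡ 256^2 = 65536 ≡ 348 (mod 379)
4^16 ≡ 348^2 = 121104 ≡ 203 (mod 379)
4^32 ≡ 203^2 = 41209 ≡ 277 (mod 379)
4^64 ≡ 277^2 = 76729 ≡ 171 (mod 379)
4^128 ≡ 171^2 = 29241 ≡ 58 (mod 379)
189 = 128 + 32 + 16 + 8 + 4 + 1 in binary powers of 2.
So 4^189 ≡ 58 · 277 · 203 · 348 · 256 · 4 ≡ 1 (mod 379).
Since 4^d ≡ 1 (mod 379), base 4 does not prove 379 composite.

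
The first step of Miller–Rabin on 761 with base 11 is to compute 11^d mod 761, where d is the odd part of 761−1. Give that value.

761 − 1 = 760 = 2^3 · 95, so d = 95.
11^1 ≡ 11 (mod 761)
11^2 ≡ 11^2 = 121 ≡ 121 (mod 761)
11^4 ≡ 121^2 = 14641 ≡ 182 (mod 761)
11^8 ≡ 182^2 = 33124 ≡ 401 (mod 761)
11^16 ≡ 401^2 = 160801 ≡ 230 (mod 761)
11^32 ≡ 230^2 = 52900 ≡ 391 (mod 761)
11^64 ≡ 391^2 = 152881 ≡ 681 (mod 761)
95 = 64 + 16 + 8 + 4 + 2 + 1 in binary powers of 2.
So 11^95 ≡ 681 · 230 · 401 · 182 · 121 · 11 ≡ 62 (mod 761).
Squaring chain: 62 → 39 → 760; reaches −1, so base 11 does not prove 761 composite.

62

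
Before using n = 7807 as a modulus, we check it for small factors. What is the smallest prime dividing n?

37

7807 is odd.
Digit sum 22, not divisible by 3.
Ends in 7: not divisible by 5.
7: 7807 = 7·1115 + 2
11: 7807 = 11·709 + 8
13: 7807 = 13·600 + 7
17: 7807 = 17·459 + 4
19: 7807 = 19·410 + 17
23: 7807 = 23·339 + 10
29: 7807 = 29·269 + 6
31: 7807 = 31·251 + 26
37: 7807 = 37·211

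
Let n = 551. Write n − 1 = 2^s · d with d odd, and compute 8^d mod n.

449

551 − 1 = 550 = 2^1 · 275, so d = 275.
8^1 ≡ 8 (mod 551)
8^2 ≡ 8^2 = 64 ≡ 64 (mod 551)
8^4 ≡ 64^2 = 4096 ≡ 239 (mod 551)
8^8 ≡ 239^2 = 57121 ≡ 368 (mod 551)
8^16 ≡ 368^2 = 135424 ≡ 429 (mod 551)
8^32 ≡ 429^2 = 184041 ≡ 7 (mod 551)
8^64 ≡ 7^2 = 49 ≡ 49 (mod 551)
8^128 ≡ 49^2 = 2401 ≡ 197 (mod 551)
8^256 ≡ 197^2 = 38809 ≡ 239 (mod 551)
275 = 256 + 16 + 2 + 1 in binary powers of 2.
So 8^275 ≡ 239 · 429 · 64 · 8 ≡ 449 (mod 551).
Squaring chain: 449; never reaches −1, so base 8 is a Miller–Rabin witness that 551 is composite.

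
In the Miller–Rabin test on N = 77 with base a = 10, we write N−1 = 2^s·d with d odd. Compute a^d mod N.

77 − 1 = 76 = 2^2 · 19, so d = 19.
10^1 ≡ 10 (mod 77)
10^2 ≡ 10^2 = 100 ≡ 23 (mod 77)
10^4 ≡ 23^2 = 529 ≡ 67 (mod 77)
10^8 ≡ 67^2 = 4489 ≡ 23 (mod 77)
10^16 ≡ 23^2 = 529 ≡ 67 (mod 77)
19 = 16 + 2 + 1 in binary powers of 2.
So 10^19 ≡ 67 · 23 · 10 ≡ 10 (mod 77).
Squaring chain: 10 → 23; never reaches −1, so base 10 is a Miller–Rabin witness that 77 is composite.

10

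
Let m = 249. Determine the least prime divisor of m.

249 is odd.
Digit sum 15, divisible by 3.

3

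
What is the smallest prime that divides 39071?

89

39071 is odd.
Digit sum 20, not divisible by 3.
Ends in 1: not divisible by 5.
7: 39071 = 7·5581 + 4
11: 39071 = 11·3551 + 10
13: 39071 = 13·3005 + 6
17: 39071 = 17·2298 + 5
19: 39071 = 19·2056 + 7
23: 39071 = 23·1698 + 17
29: 39071 = 29·1347 + 8
31: 39071 = 31·1260 + 11
37: 39071 = 37·1055 + 36
41: 39071 = 41·952 + 39
43: 39071 = 43·908 + 27
47: 39071 = 47·831 + 14
53: 39071 = 53·737 + 10
59: 39071 = 59·662 + 13
61: 39071 = 61·640 + 31
67: 39071 = 67·583 + 10
71: 39071 = 71·550 + 21
73: 39071 = 73·535 + 16
79: 39071 = 79·494 + 45
83: 39071 = 83·470 + 61
89: 39071 = 89·439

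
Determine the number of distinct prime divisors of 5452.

5452 = 2^2 · 1363
1363 = 29 · 47
5452 = 2^2 · 29 · 47, which has 3 distinct prime factors.

3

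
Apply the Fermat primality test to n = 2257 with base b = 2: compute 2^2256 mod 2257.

2^1 ≡ 2 (mod 2257)
2^2 ≡ 2^2 = 4 ≡ 4 (mod 2257)
2^4 ≡ 4^2 = 16 ≡ 16 (mod 2257)
2^8 ≡ 16^2 = 256 ≡ 256 (mod 2257)
2^16 ≡ 256^2 = 65536 ≡ 83 (mod 2257)
2^32 ≡ 83^2 = 6889 ≡ 118 (mod 2257)
2^64 ≡ 118^2 = 13924 ≡ 382 (mod 2257)
2^128 ≡ 382^2 = 145924 ≡ 1476 (mod 2257)
2^256 ≡ 1476^2 = 2178576 ≡ 571 (mod 2257)
2^512 ≡ 571^2 = 326041 ≡ 1033 (mod 2257)
2^1024 ≡ 1033^2 = 1067089 ≡ 1785 (mod 2257)
2^2048 ≡ 1785^2 = 3186225 ≡ 1598 (mod 2257)
2256 = 2048 + 128 + 64 + 16 in binary powers of 2.
So 2^2256 ≡ 1598 · 1476 · 382 · 83 ≡ 2193 (mod 2257).
Since 2193 ≠ 1, base 2 is a Fermat witness: 2257 is composite.

2193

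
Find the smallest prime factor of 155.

5

155 is odd.
Digit sum 11, not divisible by 3.
Ends in 5: divisible by 5.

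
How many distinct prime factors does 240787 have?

3

240787 = 19^2 · 667
667 = 23 · 29
240787 = 19^2 · 23 · 29, which has 3 distinct prime factors.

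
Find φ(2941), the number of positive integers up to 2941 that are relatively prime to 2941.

Factor: 2941 = 17 · 173.
φ(2941) = (17−1) · (173−1) = 16 · 172 = 2752.

2752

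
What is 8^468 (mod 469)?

8^1 ≡ 8 (mod 469)
8^2 ≡ 8^2 = 64 ≡ 64 (mod 469)
8^4 ≡ 64^2 = 4096 ≡ 344 (mod 469)
8^8 ≡ 344^2 = 118336 ≡ 148 (mod 469)
8^16 ≡ 148^2 = 21904 ≡ 330 (mod 469)
8^32 ≡ 330^2 = 108900 ≡ 92 (mod 469)
8^64 ≡ 92^2 = 8464 ≡ 22 (mod 469)
8^128 ≡ 22^2 = 484 ≡ 15 (mod 469)
8^256 ≡ 15^2 = 225 ≡ 225 (mod 469)
468 = 256 + 128 + 64 + 16 + 4 in binary powers of 2.
So 8^468 ≡ 225 · 15 · 22 · 330 · 344 ≡ 442 (mod 469).
Since 442 ≠ 1, base 8 is a Fermat witness: 469 is composite.

442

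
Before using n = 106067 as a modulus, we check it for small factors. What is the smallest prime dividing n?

13

106067 is odd.
Digit sum 20, not divisible by 3.
Ends in 7: not divisible by 5.
7: 106067 = 7·15152 + 3
11: 106067 = 11·9642 + 5
13: 106067 = 13·8159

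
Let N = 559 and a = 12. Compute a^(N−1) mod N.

12^1 ≡ 12 (mod 559)
12^2 ≡ 12^2 = 144 ≡ 144 (mod 559)
12^4 ≡ 144^2 = 20736 ≡ 53 (mod 559)
12^8 ≡ 53^2 = 2809 ≡ 14 (mod 559)
12^16 ≡ 14^2 = 196 ≡ 196 (mod 559)
12^32 ≡ 196^2 = 38416 ≡ 404 (mod 559)
12^64 ≡ 404^2 = 163216 ≡ 547 (mod 559)
12^128 ≡ 547^2 = 299209 ≡ 144 (mod 559)
12^256 ≡ 144^2 = 20736 ≡ 53 (mod 559)
12^512 ≡ 53^2 = 2809 ≡ 14 (mod 559)
558 = 512 + 32 + 8 + 4 + 2 in binary powers of 2.
So 12^558 ≡ 14 · 404 · 14 · 53 · 144 ≡ 183 (mod 559).
Since 183 ≠ 1, base 12 is a Fermat witness: 559 is composite.

183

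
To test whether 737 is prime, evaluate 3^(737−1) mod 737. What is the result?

223

3^1 ≡ 3 (mod 737)
3^2 ≡ 3^2 = 9 ≡ 9 (mod 737)
3^4 ≡ 9^2 = 81 ≡ 81 (mod 737)
3^8 ≡ 81^2 = 6561 ≡ 665 (mod 737)
3^16 ≡ 665^2 = 442225 ≡ 25 (mod 737)
3^32 ≡ 25^2 = 625 ≡ 625 (mod 737)
3^64 ≡ 625^2 = 390625 ≡ 15 (mod 737)
3^128 ≡ 15^2 = 225 ≡ 225 (mod 737)
3^256 ≡ 225^2 = 50625 ≡ 509 (mod 737)
3^512 ≡ 509^2 = 259081 ≡ 394 (mod 737)
736 = 512 + 128 + 64 + 32 in binary powers of 2.
So 3^736 ≡ 394 · 225 · 15 · 625 ≡ 223 (mod 737).
Since 223 ≠ 1, base 3 is a Fermat witness: 737 is composite.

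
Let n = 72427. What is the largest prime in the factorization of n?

67

72427 = 23 · 3149
3149 = 47 · 67
67 is prime.
So 72427 = 23 · 47 · 67; the largest prime factor is 67.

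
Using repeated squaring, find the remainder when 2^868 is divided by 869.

2^1 ≡ 2 (mod 869)
2^2 ≡ 2^2 = 4 ≡ 4 (mod 869)
2^4 ≡ 4^2 = 16 ≡ 16 (mod 869)
2^8 ≡ 16^2 = 256 ≡ 256 (mod 869)
2^16 ≡ 256^2 = 65536 ≡ 361 (mod 869)
2^32 ≡ 361^2 = 130321 ≡ 840 (mod 869)
2^64 ≡ 840^2 = 705600 ≡ 841 (mod 869)
2^128 ≡ 841^2 = 707281 ≡ 784 (mod 869)
2^256 ≡ 784^2 = 614656 ≡ 273 (mod 869)
2^512 ≡ 273^2 = 74529 ≡ 664 (mod 869)
868 = 512 + 256 + 64 + 32 + 4 in binary powers of 2.
So 2^868 ≡ 664 · 273 · 841 · 840 · 16 ≡ 234 (mod 869).
Since 234 ≠ 1, base 2 is a Fermat witness: 869 is composite.

234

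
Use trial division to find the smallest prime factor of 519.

519 is odd.
Digit sum 15, divisible by 3.

3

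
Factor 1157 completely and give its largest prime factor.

1157 = 13 · 89
89 is prime.
So 1157 = 13 · 89; the largest prime factor is 89.

89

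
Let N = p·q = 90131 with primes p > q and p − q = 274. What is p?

467

Since p = q + 274, we have 90131 = q(q + 274), so q² + 274q − 90131 = 0.
Discriminant: 274² + 4·90131 = 75076 + 360524 = 435600; √435600 = 660.
q = (−274 + 660)/2 = 193, and p = q + 274 = 467.
Check: 193 · 467 = 90131.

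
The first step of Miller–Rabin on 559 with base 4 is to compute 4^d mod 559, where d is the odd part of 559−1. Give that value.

441

559 − 1 = 558 = 2^1 · 279, so d = 279.
4^1 ≡ 4 (mod 559)
4^2 ≡ 4^2 = 16 ≡ 16 (mod 559)
4^4 ≡ 16^2 = 256 ≡ 256 (mod 559)
4^8 ≡ 256^2 = 65536 ≡ 133 (mod 559)
4^16 ≡ 133^2 = 17689 ≡ 360 (mod 559)
4^32 ≡ 360^2 = 129600 ≡ 471 (mod 559)
4^64 ≡ 471^2 = 221841 ≡ 477 (mod 559)
4^128 ≡ 477^2 = 227529 ≡ 16 (mod 559)
4^256 ≡ 16^2 = 256 ≡ 256 (mod 559)
279 = 256 + 16 + 4 + 2 + 1 in binary powers of 2.
So 4^279 ≡ 256 · 360 · 256 · 16 · 4 ≡ 441 (mod 559).
Squaring chain: 441; never reaches −1, so base 4 is a Miller–Rabin witness that 559 is composite.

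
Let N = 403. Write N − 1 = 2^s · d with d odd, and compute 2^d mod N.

343

403 − 1 = 402 = 2^1 · 201, so d = 201.
2^1 ≡ 2 (mod 403)
2^2 ≡ 2^2 = 4 ≡ 4 (mod 403)
2^4 ≡ 4^2 = 16 ≡ 16 (mod 403)
2^8 ≡ 16^2 = 256 ≡ 256 (mod 403)
2^16 ≡ 256^2 = 65536 ≡ 250 (mod 403)
2^32 ≡ 250^2 = 62500 ≡ 35 (mod 403)
2^64 ≡ 35^2 = 1225 ≡ 16 (mod 403)
2^128 ≡ 16^2 = 256 ≡ 256 (mod 403)
201 = 128 + 64 + 8 + 1 in binary powers of 2.
So 2^201 ≡ 256 · 16 · 256 · 2 ≡ 343 (mod 403).
Squaring chain: 343; never reaches −1, so base 2 is a Miller–Rabin witness that 403 is composite.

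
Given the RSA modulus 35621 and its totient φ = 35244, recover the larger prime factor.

199

φ(n) = (p−1)(q−1) = n − (p+q) + 1, so p + q = 35621 − 35244 + 1 = 378.
p and q are the roots of t² − 378t + 35621 = 0.
Discriminant: 378² − 4·35621 = 142884 − 142484 = 400; √400 = 20.
q = (378 − 20)/2 = 179, p = (378 + 20)/2 = 199.
Check: 179 · 199 = 35621.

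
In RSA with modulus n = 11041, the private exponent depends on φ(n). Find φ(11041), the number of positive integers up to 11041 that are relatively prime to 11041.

10800

Factor: 11041 = 61 · 181.
φ(11041) = (61−1) · (181−1) = 60 · 180 = 10800.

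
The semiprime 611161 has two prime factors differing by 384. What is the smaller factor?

613

Since p = q + 384, we have 611161 = q(q + 384), so q² + 384q − 611161 = 0.
Discriminant: 384² + 4·611161 = 147456 + 2444644 = 2592100; √2592100 = 1610.
q = (−384 + 1610)/2 = 613, and p = q + 384 = 997.
Check: 613 · 997 = 611161.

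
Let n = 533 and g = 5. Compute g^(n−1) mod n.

5^1 ≡ 5 (mod 533)
5^2 ≡ 5^2 = 25 ≡ 25 (mod 533)
5^4 ≡ 25^2 = 625 ≡ 92 (mod 533)
5^8 ≡ 92^2 = 8464 ≡ 469 (mod 533)
5^16 ≡ 469^2 = 219961 ≡ 365 (mod 533)
5^32 ≡ 365^2 = 133225 ≡ 508 (mod 533)
5^64 ≡ 508^2 = 258064 ≡ 92 (mod 533)
5^128 ≡ 92^2 = 8464 ≡ 469 (mod 533)
5^256 ≡ 469^2 = 219961 ≡ 365 (mod 533)
5^512 ≡ 365^2 = 133225 ≡ 508 (mod 533)
532 = 512 + 16 + 4 in binary powers of 2.
So 5^532 ≡ 508 · 365 · 92 ≡ 508 (mod 533).
Since 508 ≠ 1, base 5 is a Fermat witness: 533 is composite.

508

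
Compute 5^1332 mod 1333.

5^1 ≡ 5 (mod 1333)
5^2 ≡ 5^2 = 25 ≡ 25 (mod 1333)
5^4 ≡ 25^2 = 625 ≡ 625 (mod 1333)
5^8 ≡ 625^2 = 390625 ≡ 56 (mod 1333)
5^16 ≡ 56^2 = 3136 ≡ 470 (mod 1333)
5^32 ≡ 470^2 = 220900 ≡ 955 (mod 1333)
5^64 ≡ 955^2 = 912025 ≡ 253 (mod 1333)
5^128 ≡ 253^2 = 64009 ≡ 25 (mod 1333)
5^256 ≡ 25^2 = 625 ≡ 625 (mod 1333)
5^512 ≡ 625^2 = 390625 ≡ 56 (mod 1333)
5^1024 ≡ 56^2 = 3136 ≡ 470 (mod 1333)
1332 = 1024 + 256 + 32 + 16 + 4 in binary powers of 2.
So 5^1332 ≡ 470 · 625 · 955 · 470 · 625 ≡ 838 (mod 1333).
Since 838 ≠ 1, base 5 is a Fermat witness: 1333 is composite.

838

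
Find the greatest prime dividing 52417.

53

52417 = 23 · 2279
2279 = 43 · 53
53 is prime.
So 52417 = 23 · 43 · 53; the largest prime factor is 53.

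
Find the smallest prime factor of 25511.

25511 is odd.
Digit sum 14, not divisible by 3.
Ends in 1: not divisible by 5.
7: 25511 = 7·3644 + 3
11: 25511 = 11·2319 + 2
13: 25511 = 13·1962 + 5
17: 25511 = 17·1500 + 11
19: 25511 = 19·1342 + 13
23: 25511 = 23·1109 + 4
29: 25511 = 29·879 + 20
31: 25511 = 31·822 + 29
37: 25511 = 37·689 + 18
41: 25511 = 41·622 + 9
43: 25511 = 43·593 + 12
47: 25511 = 47·542 + 37
53: 25511 = 53·481 + 18
59: 25511 = 59·432 + 23
61: 25511 = 61·418 + 13
67: 25511 = 67·380 + 51
71: 25511 = 71·359 + 22
73: 25511 = 73·349 + 34
79: 25511 = 79·322 + 73
83: 25511 = 83·307 + 30
89: 25511 = 89·286 + 57
97: 25511 = 97·263

97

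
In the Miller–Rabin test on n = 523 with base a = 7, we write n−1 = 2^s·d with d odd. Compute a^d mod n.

523 − 1 = 522 = 2^1 · 261, so d = 261.
7^1 ≡ 7 (mod 523)
7^2 ≡ 7^2 = 49 ≡ 49 (mod 523)
7^4 ≡ 49^2 = 2401 ≡ 309 (mod 523)
7^8 ≡ 309^2 = 95481 ≡ 295 (mod 523)
7^16 ≡ 295^2 = 87025 ≡ 207 (mod 523)
7^32 ≡ 207^2 = 42849 ≡ 486 (mod 523)
7^64 ≡ 486^2 = 236196 ≡ 323 (mod 523)
7^128 ≡ 323^2 = 104329 ≡ 252 (mod 523)
7^256 ≡ 252^2 = 63504 ≡ 221 (mod 523)
261 = 256 + 4 + 1 in binary powers of 2.
So 7^261 ≡ 221 · 309 · 7 ≡ 1 (mod 523).
Since 7^d ≡ 1 (mod 523), base 7 does not prove 523 composite.

1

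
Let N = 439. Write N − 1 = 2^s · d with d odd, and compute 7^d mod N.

1

439 − 1 = 438 = 2^1 · 219, so d = 219.
7^1 ≡ 7 (mod 439)
7^2 ≡ 7^2 = 49 ≡ 49 (mod 439)
7^4 ≡ 49^2 = 2401 ≡ 206 (mod 439)
7^8 ≡ 206^2 = 42436 ≡ 292 (mod 439)
7^16 ≡ 292^2 = 85264 ≡ 98 (mod 439)
7^32 ≡ 98^2 = 9604 ≡ 385 (mod 439)
7^64 ≡ 385^2 = 148225 ≡ 282 (mod 439)
7^128 ≡ 282^2 = 79524 ≡ 65 (mod 439)
219 = 128 + 64 + 16 + 8 + 2 + 1 in binary powers of 2.
So 7^219 ≡ 65 · 282 · 98 · 292 · 49 · 7 ≡ 1 (mod 439).
Since 7^d ≡ 1 (mod 439), base 7 does not prove 439 composite.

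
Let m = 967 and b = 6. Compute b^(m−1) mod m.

1

6^1 ≡ 6 (mod 967)
6^2 ≡ 6^2 = 36 ≡ 36 (mod 967)
6^4 ≡ 36^2 = 1296 ≡ 329 (mod 967)
6^8 ≡ 329^2 = 108241 ≡ 904 (mod 967)
6^16 ≡ 904^2 = 817216 ≡ 101 (mod 967)
6^32 ≡ 101^2 = 10201 ≡ 531 (mod 967)
6^64 ≡ 531^2 = 281961 ≡ 564 (mod 967)
6^128 ≡ 564^2 = 318096 ≡ 920 (mod 967)
6^256 ≡ 920^2 = 846400 ≡ 275 (mod 967)
6^512 ≡ 275^2 = 75625 ≡ 199 (mod 967)
966 = 512 + 256 + 128 + 64 + 4 + 2 in binary powers of 2.
So 6^966 ≡ 199 · 275 · 920 · 564 · 329 · 36 ≡ 1 (mod 967).
Since the result is 1, base 6 gives no evidence that 967 is composite.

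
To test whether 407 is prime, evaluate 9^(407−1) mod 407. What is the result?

9

9^1 ≡ 9 (mod 407)
9^2 ≡ 9^2 = 81 ≡ 81 (mod 407)
9^4 ≡ 81^2 = 6561 ≡ 49 (mod 407)
9^8 ≡ 49^2 = 2401 ≡ 366 (mod 407)
9^16 ≡ 366^2 = 133956 ≡ 53 (mod 407)
9^32 ≡ 53^2 = 2809 ≡ 367 (mod 407)
9^64 ≡ 367^2 = 134689 ≡ 379 (mod 407)
9^128 ≡ 379^2 = 143641 ≡ 377 (mod 407)
9^256 ≡ 377^2 = 142129 ≡ 86 (mod 407)
406 = 256 + 128 + 16 + 4 + 2 in binary powers of 2.
So 9^406 ≡ 86 · 377 · 53 · 49 · 81 ≡ 9 (mod 407).
Since 9 ≠ 1, base 9 is a Fermat witness: 407 is composite.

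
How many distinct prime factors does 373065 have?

373065 = 3 · 124355
124355 = 5 · 24871
24871 = 7 · 3553
3553 = 11 · 323
323 = 17 · 19
373065 = 3 · 5 · 7 · 11 · 17 · 19, which has 6 distinct prime factors.

6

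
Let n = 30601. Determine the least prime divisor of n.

71

30601 is odd.
Digit sum 10, not divisible by 3.
Ends in 1: not divisible by 5.
7: 30601 = 7·4371 + 4
11: 30601 = 11·2781 + 10
13: 30601 = 13·2353 + 12
17: 30601 = 17·1800 + 1
19: 30601 = 19·1610 + 11
23: 30601 = 23·1330 + 11
29: 30601 = 29·1055 + 6
31: 30601 = 31·987 + 4
37: 30601 = 37·827 + 2
41: 30601 = 41·746 + 15
43: 30601 = 43·711 + 28
47: 30601 = 47·651 + 4
53: 30601 = 53·577 + 20
59: 30601 = 59·518 + 39
61: 30601 = 61·501 + 40
67: 30601 = 67·456 + 49
71: 30601 = 71·431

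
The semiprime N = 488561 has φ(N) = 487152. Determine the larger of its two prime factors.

φ(n) = (p−1)(q−1) = n − (p+q) + 1, so p + q = 488561 − 487152 + 1 = 1410.
p and q are the roots of t² − 1410t + 488561 = 0.
Discriminant: 1410² − 4·488561 = 1988100 − 1954244 = 33856; √33856 = 184.
q = (1410 − 184)/2 = 613, p = (1410 + 184)/2 = 797.
Check: 613 · 797 = 488561.

797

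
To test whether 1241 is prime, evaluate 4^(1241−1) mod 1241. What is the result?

4^1 ≡ 4 (mod 1241)
4^2 ≡ 4^2 = 16 ≡ 16 (mod 1241)
4^4 ≡ 16^2 = 256 ≡ 256 (mod 1241)
4^8 ≡ 256^2 = 65536 ≡ 1004 (mod 1241)
4^16 ≡ 1004^2 = 1008016 ≡ 324 (mod 1241)
4^32 ≡ 324^2 = 104976 ≡ 732 (mod 1241)
4^64 ≡ 732^2 = 535824 ≡ 953 (mod 1241)
4^128 ≡ 953^2 = 908209 ≡ 1038 (mod 1241)
4^256 ≡ 1038^2 = 1077444 ≡ 256 (mod 1241)
4^512 ≡ 256^2 = 65536 ≡ 1004 (mod 1241)
4^1024 ≡ 1004^2 = 1008016 ≡ 324 (mod 1241)
1240 = 1024 + 128 + 64 + 16 + 8 in binary powers of 2.
So 4^1240 ≡ 324 · 1038 · 953 · 324 · 1004 ≡ 324 (mod 1241).
Since 324 ≠ 1, base 4 is a Fermat witness: 1241 is composite.

324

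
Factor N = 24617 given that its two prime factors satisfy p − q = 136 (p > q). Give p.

Since p = q + 136, we have 24617 = q(q + 136), so q² + 136q − 24617 = 0.
Discriminant: 136² + 4·24617 = 18496 + 98468 = 116964; √116964 = 342.
q = (−136 + 342)/2 = 103, and p = q + 136 = 239.
Check: 103 · 239 = 24617.

239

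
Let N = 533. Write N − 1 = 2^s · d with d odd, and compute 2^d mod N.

533 − 1 = 532 = 2^2 · 133, so d = 133.
2^1 ≡ 2 (mod 533)
2^2 ≡ 2^2 = 4 ≡ 4 (mod 533)
2^4 ≡ 4^2 = 16 ≡ 16 (mod 533)
2^8 ≡ 16^2 = 256 ≡ 256 (mod 533)
2^16 ≡ 256^2 = 65536 ≡ 510 (mod 533)
2^32 ≡ 510^2 = 260100 ≡ 529 (mod 533)
2^64 ≡ 529^2 = 279841 ≡ 16 (mod 533)
2^128 ≡ 16^2 = 256 ≡ 256 (mod 533)
133 = 128 + 4 + 1 in binary powers of 2.
So 2^133 ≡ 256 · 16 · 2 ≡ 197 (mod 533).
Squaring chain: 197 → 433; never reaches −1, so base 2 is a Miller–Rabin witness that 533 is composite.

197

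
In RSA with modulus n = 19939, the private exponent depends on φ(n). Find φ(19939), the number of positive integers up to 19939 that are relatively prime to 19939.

19656

Factor: 19939 = 127 · 157.
φ(19939) = (127−1) · (157−1) = 126 · 156 = 19656.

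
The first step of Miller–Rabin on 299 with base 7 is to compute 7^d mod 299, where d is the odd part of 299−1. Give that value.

180

299 − 1 = 298 = 2^1 · 149, so d = 149.
7^1 ≡ 7 (mod 299)
7^2 ≡ 7^2 = 49 ≡ 49 (mod 299)
7^4 ≡ 49^2 = 2401 ≡ 9 (mod 299)
7^8 ≡ 9^2 = 81 ≡ 81 (mod 299)
7^16 ≡ 81^2 = 6561 ≡ 282 (mod 299)
7^32 ≡ 282^2 = 79524 ≡ 289 (mod 299)
7^64 ≡ 289^2 = 83521 ≡ 100 (mod 299)
7^128 ≡ 100^2 = 10000 ≡ 133 (mod 299)
149 = 128 + 16 + 4 + 1 in binary powers of 2.
So 7^149 ≡ 133 · 282 · 9 · 7 ≡ 180 (mod 299).
Squaring chain: 180; never reaches −1, so base 7 is a Miller–Rabin witness that 299 is composite.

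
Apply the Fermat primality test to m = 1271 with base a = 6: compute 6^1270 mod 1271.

6^1 ≡ 6 (mod 1271)
6^2 ≡ 6^2 = 36 ≡ 36 (mod 1271)
6^4 ≡ 36^2 = 1296 ≡ 25 (mod 1271)
6^8 ≡ 25^2 = 625 ≡ 625 (mod 1271)
6^16 ≡ 625^2 = 390625 ≡ 428 (mod 1271)
6^32 ≡ 428^2 = 183184 ≡ 160 (mod 1271)
6^64 ≡ 160^2 = 25600 ≡ 180 (mod 1271)
6^128 ≡ 180^2 = 32400 ≡ 625 (mod 1271)
6^256 ≡ 625^2 = 390625 ≡ 428 (mod 1271)
6^512 ≡ 428^2 = 183184 ≡ 160 (mod 1271)
6^1024 ≡ 160^2 = 25600 ≡ 180 (mod 1271)
1270 = 1024 + 128 + 64 + 32 + 16 + 4 + 2 in binary powers of 2.
So 6^1270 ≡ 180 · 625 · 180 · 160 · 428 · 25 · 36 ≡ 583 (mod 1271).
Since 583 ≠ 1, base 6 is a Fermat witness: 1271 is composite.

583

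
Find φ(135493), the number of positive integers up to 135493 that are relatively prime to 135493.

125664

Factor: 135493 = 23 · 43 · 137.
φ(135493) = (23−1) · (43−1) · (137−1) = 22 · 42 · 136 = 125664.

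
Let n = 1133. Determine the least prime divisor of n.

1133 is odd.
Digit sum 8, not divisible by 3.
Ends in 3: not divisible by 5.
7: 1133 = 7·161 + 6
11: 1133 = 11·103

11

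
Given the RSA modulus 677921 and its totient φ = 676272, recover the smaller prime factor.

773

φ(n) = (p−1)(q−1) = n − (p+q) + 1, so p + q = 677921 − 676272 + 1 = 1650.
p and q are the roots of t² − 1650t + 677921 = 0.
Discriminant: 1650² − 4·677921 = 2722500 − 2711684 = 10816; √10816 = 104.
q = (1650 − 104)/2 = 773, p = (1650 + 104)/2 = 877.
Check: 773 · 877 = 677921.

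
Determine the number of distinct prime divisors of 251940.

251940 = 2^2 · 62985
62985 = 3 · 20995
20995 = 5 · 4199
4199 = 13 · 323
323 = 17 · 19
251940 = 2^2 · 3 · 5 · 13 · 17 · 19, which has 6 distinct prime factors.

6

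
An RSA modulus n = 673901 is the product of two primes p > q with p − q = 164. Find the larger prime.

907

Since p = q + 164, we have 673901 = q(q + 164), so q² + 164q − 673901 = 0.
Discriminant: 164² + 4·673901 = 26896 + 2695604 = 2722500; √2722500 = 1650.
q = (−164 + 1650)/2 = 743, and p = q + 164 = 907.
Check: 743 · 907 = 673901.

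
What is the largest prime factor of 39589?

39589 = 11 · 3599
3599 = 59 · 61
61 is prime.
So 39589 = 11 · 59 · 61; the largest prime factor is 61.

61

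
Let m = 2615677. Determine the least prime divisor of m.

41

2615677 is odd.
Digit sum 34, not divisible by 3.
Ends in 7: not divisible by 5.
7: 2615677 = 7·373668 + 1
11: 2615677 = 11·237788 + 9
13: 2615677 = 13·201205 + 12
17: 2615677 = 17·153863 + 6
19: 2615677 = 19·137667 + 4
23: 2615677 = 23·113725 + 2
29: 2615677 = 29·90195 + 22
31: 2615677 = 31·84376 + 21
37: 2615677 = 37·70693 + 36
41: 2615677 = 41·63797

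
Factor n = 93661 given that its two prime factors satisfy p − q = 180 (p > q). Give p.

Since p = q + 180, we have 93661 = q(q + 180), so q² + 180q − 93661 = 0.
Discriminant: 180² + 4·93661 = 32400 + 374644 = 407044; √407044 = 638.
q = (−180 + 638)/2 = 229, and p = q + 180 = 409.
Check: 229 · 409 = 93661.

409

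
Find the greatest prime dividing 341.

341 = 11 · 31
31 is prime.
So 341 = 11 · 31; the largest prime factor is 31.

31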